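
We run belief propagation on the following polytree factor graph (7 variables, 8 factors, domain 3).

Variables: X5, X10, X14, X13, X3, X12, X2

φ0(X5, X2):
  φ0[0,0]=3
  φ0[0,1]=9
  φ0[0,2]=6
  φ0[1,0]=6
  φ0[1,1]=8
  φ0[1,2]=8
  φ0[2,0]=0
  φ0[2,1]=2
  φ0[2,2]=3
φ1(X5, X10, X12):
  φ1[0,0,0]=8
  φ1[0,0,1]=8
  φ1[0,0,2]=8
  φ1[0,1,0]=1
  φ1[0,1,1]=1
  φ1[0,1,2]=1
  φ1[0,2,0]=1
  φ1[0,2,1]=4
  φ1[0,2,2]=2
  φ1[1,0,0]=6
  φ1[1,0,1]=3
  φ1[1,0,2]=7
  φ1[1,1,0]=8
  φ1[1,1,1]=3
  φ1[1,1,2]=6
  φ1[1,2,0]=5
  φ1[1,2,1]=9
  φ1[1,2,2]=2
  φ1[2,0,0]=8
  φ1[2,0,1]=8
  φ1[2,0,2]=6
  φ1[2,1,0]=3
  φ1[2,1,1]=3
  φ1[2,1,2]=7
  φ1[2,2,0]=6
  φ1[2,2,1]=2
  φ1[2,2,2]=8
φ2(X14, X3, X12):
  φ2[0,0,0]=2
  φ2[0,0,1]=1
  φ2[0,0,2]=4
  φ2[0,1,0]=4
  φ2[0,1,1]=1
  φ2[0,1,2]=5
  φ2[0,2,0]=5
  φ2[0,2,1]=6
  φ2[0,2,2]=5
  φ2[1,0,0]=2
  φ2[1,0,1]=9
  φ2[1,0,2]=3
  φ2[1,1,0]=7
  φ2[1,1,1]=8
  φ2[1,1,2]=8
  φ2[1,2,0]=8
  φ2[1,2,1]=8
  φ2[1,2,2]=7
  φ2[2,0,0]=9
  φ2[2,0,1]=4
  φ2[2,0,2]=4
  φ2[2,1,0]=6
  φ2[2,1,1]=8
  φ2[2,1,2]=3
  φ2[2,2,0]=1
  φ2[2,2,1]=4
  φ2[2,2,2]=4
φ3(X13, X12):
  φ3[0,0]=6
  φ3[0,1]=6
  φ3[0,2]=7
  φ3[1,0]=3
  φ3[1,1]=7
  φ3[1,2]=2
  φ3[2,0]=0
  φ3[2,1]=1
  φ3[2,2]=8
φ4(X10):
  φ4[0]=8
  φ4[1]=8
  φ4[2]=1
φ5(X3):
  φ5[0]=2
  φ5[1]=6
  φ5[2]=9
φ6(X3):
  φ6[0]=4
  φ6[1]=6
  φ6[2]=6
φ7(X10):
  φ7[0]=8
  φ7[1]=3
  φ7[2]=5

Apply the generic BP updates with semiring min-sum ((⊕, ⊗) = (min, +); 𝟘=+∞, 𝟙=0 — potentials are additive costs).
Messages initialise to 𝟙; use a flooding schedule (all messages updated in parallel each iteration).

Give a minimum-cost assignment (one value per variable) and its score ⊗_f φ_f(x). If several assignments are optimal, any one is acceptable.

assignment: (X5=2, X10=2, X14=0, X13=2, X3=0, X12=1, X2=0); score = 16

init: all messages = 𝟙 over 3 values
r1 m[φ0→X5] = [3, 6, 0]
r1 m[φ0→X2] = [0, 2, 3]
r1 m[φ1→X5] = [1, 2, 2]
r1 m[φ1→X10] = [3, 1, 1]
r1 m[φ1→X12] = [1, 1, 1]
r1 m[φ2→X14] = [1, 2, 1]
r1 m[φ2→X3] = [1, 1, 1]
r1 m[φ2→X12] = [1, 1, 3]
r1 m[φ3→X13] = [6, 2, 0]
r1 m[φ3→X12] = [0, 1, 2]
r1 m[φ4→X10] = [8, 8, 1]
r1 m[φ5→X3] = [2, 6, 9]
r1 m[φ6→X3] = [4, 6, 6]
r1 m[φ7→X10] = [8, 3, 5]
r1 m[X5→φ0] = [0, 0, 0]
r1 m[X5→φ1] = [0, 0, 0]
r1 m[X10→φ1] = [0, 0, 0]
r1 m[X10→φ4] = [0, 0, 0]
r1 m[X10→φ7] = [0, 0, 0]
r1 m[X14→φ2] = [0, 0, 0]
r1 m[X13→φ3] = [0, 0, 0]
r1 m[X3→φ2] = [0, 0, 0]
r1 m[X3→φ5] = [0, 0, 0]
r1 m[X3→φ6] = [0, 0, 0]
r1 m[X12→φ1] = [0, 0, 0]
r1 m[X12→φ2] = [0, 0, 0]
r1 m[X12→φ3] = [0, 0, 0]
r1 m[X2→φ0] = [0, 0, 0]
r2 m[φ0→X5] = [3, 6, 0]
r2 m[φ0→X2] = [0, 2, 3]
r2 m[φ1→X5] = [1, 2, 2]
r2 m[φ1→X10] = [3, 1, 1]
r2 m[φ1→X12] = [1, 1, 1]
r2 m[φ2→X14] = [1, 2, 1]
r2 m[φ2→X3] = [1, 1, 1]
r2 m[φ2→X12] = [1, 1, 3]
r2 m[φ3→X13] = [6, 2, 0]
r2 m[φ3→X12] = [0, 1, 2]
r2 m[φ4→X10] = [8, 8, 1]
r2 m[φ5→X3] = [2, 6, 9]
r2 m[φ6→X3] = [4, 6, 6]
r2 m[φ7→X10] = [8, 3, 5]
r2 m[X5→φ0] = [1, 2, 2]
r2 m[X5→φ1] = [3, 6, 0]
r2 m[X10→φ1] = [16, 11, 6]
r2 m[X10→φ4] = [11, 4, 6]
r2 m[X10→φ7] = [11, 9, 2]
r2 m[X14→φ2] = [0, 0, 0]
r2 m[X13→φ3] = [0, 0, 0]
r2 m[X3→φ2] = [6, 12, 15]
r2 m[X3→φ5] = [5, 7, 7]
r2 m[X3→φ6] = [3, 7, 10]
r2 m[X12→φ1] = [1, 2, 5]
r2 m[X12→φ2] = [1, 2, 3]
r2 m[X12→φ3] = [2, 2, 4]
r2 m[X2→φ0] = [0, 0, 0]
r3 m[φ0→X5] = [3, 6, 0]
r3 m[φ0→X2] = [2, 4, 5]
r3 m[φ1→X5] = [8, 12, 10]
r3 m[φ1→X10] = [9, 4, 4]
r3 m[φ1→X12] = [10, 8, 11]
r3 m[φ2→X14] = [9, 9, 12]
r3 m[φ2→X3] = [3, 3, 2]
r3 m[φ2→X12] = [8, 7, 9]
r3 m[φ3→X13] = [8, 5, 2]
r3 m[φ3→X12] = [0, 1, 2]
r3 m[φ4→X10] = [8, 8, 1]
r3 m[φ5→X3] = [2, 6, 9]
r3 m[φ6→X3] = [4, 6, 6]
r3 m[φ7→X10] = [8, 3, 5]
r3 m[X5→φ0] = [1, 2, 2]
r3 m[X5→φ1] = [3, 6, 0]
r3 m[X10→φ1] = [16, 11, 6]
r3 m[X10→φ4] = [11, 4, 6]
r3 m[X10→φ7] = [11, 9, 2]
r3 m[X14→φ2] = [0, 0, 0]
r3 m[X13→φ3] = [0, 0, 0]
r3 m[X3→φ2] = [6, 12, 15]
r3 m[X3→φ5] = [5, 7, 7]
r3 m[X3→φ6] = [3, 7, 10]
r3 m[X12→φ1] = [1, 2, 5]
r3 m[X12→φ2] = [1, 2, 3]
r3 m[X12→φ3] = [2, 2, 4]
r3 m[X2→φ0] = [0, 0, 0]
r4 m[φ0→X5] = [3, 6, 0]
r4 m[φ0→X2] = [2, 4, 5]
r4 m[φ1→X5] = [8, 12, 10]
r4 m[φ1→X10] = [9, 4, 4]
r4 m[φ1→X12] = [10, 8, 11]
r4 m[φ2→X14] = [9, 9, 12]
r4 m[φ2→X3] = [3, 3, 2]
r4 m[φ2→X12] = [8, 7, 9]
r4 m[φ3→X13] = [8, 5, 2]
r4 m[φ3→X12] = [0, 1, 2]
r4 m[φ4→X10] = [8, 8, 1]
r4 m[φ5→X3] = [2, 6, 9]
r4 m[φ6→X3] = [4, 6, 6]
r4 m[φ7→X10] = [8, 3, 5]
r4 m[X5→φ0] = [8, 12, 10]
r4 m[X5→φ1] = [3, 6, 0]
r4 m[X10→φ1] = [16, 11, 6]
r4 m[X10→φ4] = [17, 7, 9]
r4 m[X10→φ7] = [17, 12, 5]
r4 m[X14→φ2] = [0, 0, 0]
r4 m[X13→φ3] = [0, 0, 0]
r4 m[X3→φ2] = [6, 12, 15]
r4 m[X3→φ5] = [7, 9, 8]
r4 m[X3→φ6] = [5, 9, 11]
r4 m[X12→φ1] = [8, 8, 11]
r4 m[X12→φ2] = [10, 9, 13]
r4 m[X12→φ3] = [18, 15, 20]
r4 m[X2→φ0] = [0, 0, 0]
r5 m[φ0→X5] = [3, 6, 0]
r5 m[φ0→X2] = [10, 12, 13]
r5 m[φ1→X5] = [15, 19, 16]
r5 m[φ1→X10] = [16, 11, 10]
r5 m[φ1→X12] = [10, 8, 11]
r5 m[φ2→X14] = [16, 18, 19]
r5 m[φ2→X3] = [10, 10, 11]
r5 m[φ2→X12] = [8, 7, 9]
r5 m[φ3→X13] = [21, 21, 16]
r5 m[φ3→X12] = [0, 1, 2]
r5 m[φ4→X10] = [8, 8, 1]
r5 m[φ5→X3] = [2, 6, 9]
r5 m[φ6→X3] = [4, 6, 6]
r5 m[φ7→X10] = [8, 3, 5]
r5 m[X5→φ0] = [8, 12, 10]
r5 m[X5→φ1] = [3, 6, 0]
r5 m[X10→φ1] = [16, 11, 6]
r5 m[X10→φ4] = [17, 7, 9]
r5 m[X10→φ7] = [17, 12, 5]
r5 m[X14→φ2] = [0, 0, 0]
r5 m[X13→φ3] = [0, 0, 0]
r5 m[X3→φ2] = [6, 12, 15]
r5 m[X3→φ5] = [7, 9, 8]
r5 m[X3→φ6] = [5, 9, 11]
r5 m[X12→φ1] = [8, 8, 11]
r5 m[X12→φ2] = [10, 9, 13]
r5 m[X12→φ3] = [18, 15, 20]
r5 m[X2→φ0] = [0, 0, 0]
r6 m[φ0→X5] = [3, 6, 0]
r6 m[φ0→X2] = [10, 12, 13]
r6 m[φ1→X5] = [15, 19, 16]
r6 m[φ1→X10] = [16, 11, 10]
r6 m[φ1→X12] = [10, 8, 11]
r6 m[φ2→X14] = [16, 18, 19]
r6 m[φ2→X3] = [10, 10, 11]
r6 m[φ2→X12] = [8, 7, 9]
r6 m[φ3→X13] = [21, 21, 16]
r6 m[φ3→X12] = [0, 1, 2]
r6 m[φ4→X10] = [8, 8, 1]
r6 m[φ5→X3] = [2, 6, 9]
r6 m[φ6→X3] = [4, 6, 6]
r6 m[φ7→X10] = [8, 3, 5]
r6 m[X5→φ0] = [15, 19, 16]
r6 m[X5→φ1] = [3, 6, 0]
r6 m[X10→φ1] = [16, 11, 6]
r6 m[X10→φ4] = [24, 14, 15]
r6 m[X10→φ7] = [24, 19, 11]
r6 m[X14→φ2] = [0, 0, 0]
r6 m[X13→φ3] = [0, 0, 0]
r6 m[X3→φ2] = [6, 12, 15]
r6 m[X3→φ5] = [14, 16, 17]
r6 m[X3→φ6] = [12, 16, 20]
r6 m[X12→φ1] = [8, 8, 11]
r6 m[X12→φ2] = [10, 9, 13]
r6 m[X12→φ3] = [18, 15, 20]
r6 m[X2→φ0] = [0, 0, 0]
r7 m[φ0→X5] = [3, 6, 0]
r7 m[φ0→X2] = [16, 18, 19]
r7 m[φ1→X5] = [15, 19, 16]
r7 m[φ1→X10] = [16, 11, 10]
r7 m[φ1→X12] = [10, 8, 11]
r7 m[φ2→X14] = [16, 18, 19]
r7 m[φ2→X3] = [10, 10, 11]
r7 m[φ2→X12] = [8, 7, 9]
r7 m[φ3→X13] = [21, 21, 16]
r7 m[φ3→X12] = [0, 1, 2]
r7 m[φ4→X10] = [8, 8, 1]
r7 m[φ5→X3] = [2, 6, 9]
r7 m[φ6→X3] = [4, 6, 6]
r7 m[φ7→X10] = [8, 3, 5]
r7 m[X5→φ0] = [15, 19, 16]
r7 m[X5→φ1] = [3, 6, 0]
r7 m[X10→φ1] = [16, 11, 6]
r7 m[X10→φ4] = [24, 14, 15]
r7 m[X10→φ7] = [24, 19, 11]
r7 m[X14→φ2] = [0, 0, 0]
r7 m[X13→φ3] = [0, 0, 0]
r7 m[X3→φ2] = [6, 12, 15]
r7 m[X3→φ5] = [14, 16, 17]
r7 m[X3→φ6] = [12, 16, 20]
r7 m[X12→φ1] = [8, 8, 11]
r7 m[X12→φ2] = [10, 9, 13]
r7 m[X12→φ3] = [18, 15, 20]
r7 m[X2→φ0] = [0, 0, 0]
r8 m[φ0→X5] = [3, 6, 0]
r8 m[φ0→X2] = [16, 18, 19]
r8 m[φ1→X5] = [15, 19, 16]
r8 m[φ1→X10] = [16, 11, 10]
r8 m[φ1→X12] = [10, 8, 11]
r8 m[φ2→X14] = [16, 18, 19]
r8 m[φ2→X3] = [10, 10, 11]
r8 m[φ2→X12] = [8, 7, 9]
r8 m[φ3→X13] = [21, 21, 16]
r8 m[φ3→X12] = [0, 1, 2]
r8 m[φ4→X10] = [8, 8, 1]
r8 m[φ5→X3] = [2, 6, 9]
r8 m[φ6→X3] = [4, 6, 6]
r8 m[φ7→X10] = [8, 3, 5]
r8 m[X5→φ0] = [15, 19, 16]
r8 m[X5→φ1] = [3, 6, 0]
r8 m[X10→φ1] = [16, 11, 6]
r8 m[X10→φ4] = [24, 14, 15]
r8 m[X10→φ7] = [24, 19, 11]
r8 m[X14→φ2] = [0, 0, 0]
r8 m[X13→φ3] = [0, 0, 0]
r8 m[X3→φ2] = [6, 12, 15]
r8 m[X3→φ5] = [14, 16, 17]
r8 m[X3→φ6] = [12, 16, 20]
r8 m[X12→φ1] = [8, 8, 11]
r8 m[X12→φ2] = [10, 9, 13]
r8 m[X12→φ3] = [18, 15, 20]
r8 m[X2→φ0] = [0, 0, 0]
fixed point reached at round 8
traceback from X5: (X5=2, X10=2, X14=0, X13=2, X3=0, X12=1, X2=0), score=16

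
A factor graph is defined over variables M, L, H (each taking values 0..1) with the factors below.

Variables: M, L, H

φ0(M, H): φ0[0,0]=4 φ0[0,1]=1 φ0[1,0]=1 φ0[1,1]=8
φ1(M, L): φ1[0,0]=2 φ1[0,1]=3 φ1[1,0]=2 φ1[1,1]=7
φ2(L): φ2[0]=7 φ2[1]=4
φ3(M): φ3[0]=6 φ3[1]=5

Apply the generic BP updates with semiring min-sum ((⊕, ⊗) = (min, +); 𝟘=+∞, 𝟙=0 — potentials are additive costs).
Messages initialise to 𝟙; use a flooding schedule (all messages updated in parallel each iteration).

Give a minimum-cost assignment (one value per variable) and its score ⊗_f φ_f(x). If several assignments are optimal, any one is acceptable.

assignment: (M=0, L=1, H=1); score = 14

init: all messages = 𝟙 over 2 values
r1 m[φ0→M] = [1, 1]
r1 m[φ0→H] = [1, 1]
r1 m[φ1→M] = [2, 2]
r1 m[φ1→L] = [2, 3]
r1 m[φ2→L] = [7, 4]
r1 m[φ3→M] = [6, 5]
r1 m[M→φ0] = [0, 0]
r1 m[M→φ1] = [0, 0]
r1 m[M→φ3] = [0, 0]
r1 m[L→φ1] = [0, 0]
r1 m[L→φ2] = [0, 0]
r1 m[H→φ0] = [0, 0]
r2 m[φ0→M] = [1, 1]
r2 m[φ0→H] = [1, 1]
r2 m[φ1→M] = [2, 2]
r2 m[φ1→L] = [2, 3]
r2 m[φ2→L] = [7, 4]
r2 m[φ3→M] = [6, 5]
r2 m[M→φ0] = [8, 7]
r2 m[M→φ1] = [7, 6]
r2 m[M→φ3] = [3, 3]
r2 m[L→φ1] = [7, 4]
r2 m[L→φ2] = [2, 3]
r2 m[H→φ0] = [0, 0]
r3 m[φ0→M] = [1, 1]
r3 m[φ0→H] = [8, 9]
r3 m[φ1→M] = [7, 9]
r3 m[φ1→L] = [8, 10]
r3 m[φ2→L] = [7, 4]
r3 m[φ3→M] = [6, 5]
r3 m[M→φ0] = [8, 7]
r3 m[M→φ1] = [7, 6]
r3 m[M→φ3] = [3, 3]
r3 m[L→φ1] = [7, 4]
r3 m[L→φ2] = [2, 3]
r3 m[H→φ0] = [0, 0]
r4 m[φ0→M] = [1, 1]
r4 m[φ0→H] = [8, 9]
r4 m[φ1→M] = [7, 9]
r4 m[φ1→L] = [8, 10]
r4 m[φ2→L] = [7, 4]
r4 m[φ3→M] = [6, 5]
r4 m[M→φ0] = [13, 14]
r4 m[M→φ1] = [7, 6]
r4 m[M→φ3] = [8, 10]
r4 m[L→φ1] = [7, 4]
r4 m[L→φ2] = [8, 10]
r4 m[H→φ0] = [0, 0]
r5 m[φ0→M] = [1, 1]
r5 m[φ0→H] = [15, 14]
r5 m[φ1→M] = [7, 9]
r5 m[φ1→L] = [8, 10]
r5 m[φ2→L] = [7, 4]
r5 m[φ3→M] = [6, 5]
r5 m[M→φ0] = [13, 14]
r5 m[M→φ1] = [7, 6]
r5 m[M→φ3] = [8, 10]
r5 m[L→φ1] = [7, 4]
r5 m[L→φ2] = [8, 10]
r5 m[H→φ0] = [0, 0]
r6 m[φ0→M] = [1, 1]
r6 m[φ0→H] = [15, 14]
r6 m[φ1→M] = [7, 9]
r6 m[φ1→L] = [8, 10]
r6 m[φ2→L] = [7, 4]
r6 m[φ3→M] = [6, 5]
r6 m[M→φ0] = [13, 14]
r6 m[M→φ1] = [7, 6]
r6 m[M→φ3] = [8, 10]
r6 m[L→φ1] = [7, 4]
r6 m[L→φ2] = [8, 10]
r6 m[H→φ0] = [0, 0]
fixed point reached at round 6
traceback from M: (M=0, L=1, H=1), score=14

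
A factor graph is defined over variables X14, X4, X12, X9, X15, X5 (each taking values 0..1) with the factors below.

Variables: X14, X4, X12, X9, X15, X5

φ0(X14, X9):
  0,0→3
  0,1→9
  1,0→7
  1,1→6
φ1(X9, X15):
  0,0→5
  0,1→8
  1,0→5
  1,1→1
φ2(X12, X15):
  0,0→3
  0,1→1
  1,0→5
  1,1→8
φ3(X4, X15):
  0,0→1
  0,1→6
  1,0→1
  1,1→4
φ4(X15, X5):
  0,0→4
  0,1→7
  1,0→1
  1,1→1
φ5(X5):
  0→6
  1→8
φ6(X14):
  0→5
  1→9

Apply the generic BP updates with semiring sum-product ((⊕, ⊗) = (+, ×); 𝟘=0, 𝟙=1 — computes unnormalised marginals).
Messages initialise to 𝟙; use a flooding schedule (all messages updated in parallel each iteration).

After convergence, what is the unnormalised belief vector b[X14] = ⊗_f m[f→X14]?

init: all messages = 𝟙 over 2 values
r1 m[φ0→X14] = [12, 13]
r1 m[φ0→X9] = [10, 15]
r1 m[φ1→X9] = [13, 6]
r1 m[φ1→X15] = [10, 9]
r1 m[φ2→X12] = [4, 13]
r1 m[φ2→X15] = [8, 9]
r1 m[φ3→X4] = [7, 5]
r1 m[φ3→X15] = [2, 10]
r1 m[φ4→X15] = [11, 2]
r1 m[φ4→X5] = [5, 8]
r1 m[φ5→X5] = [6, 8]
r1 m[φ6→X14] = [5, 9]
r1 m[X14→φ0] = [1, 1]
r1 m[X14→φ6] = [1, 1]
r1 m[X4→φ3] = [1, 1]
r1 m[X12→φ2] = [1, 1]
r1 m[X9→φ0] = [1, 1]
r1 m[X9→φ1] = [1, 1]
r1 m[X15→φ1] = [1, 1]
r1 m[X15→φ2] = [1, 1]
r1 m[X15→φ3] = [1, 1]
r1 m[X15→φ4] = [1, 1]
r1 m[X5→φ4] = [1, 1]
r1 m[X5→φ5] = [1, 1]
r2 m[φ0→X14] = [12, 13]
r2 m[φ0→X9] = [10, 15]
r2 m[φ1→X9] = [13, 6]
r2 m[φ1→X15] = [10, 9]
r2 m[φ2→X12] = [4, 13]
r2 m[φ2→X15] = [8, 9]
r2 m[φ3→X4] = [7, 5]
r2 m[φ3→X15] = [2, 10]
r2 m[φ4→X15] = [11, 2]
r2 m[φ4→X5] = [5, 8]
r2 m[φ5→X5] = [6, 8]
r2 m[φ6→X14] = [5, 9]
r2 m[X14→φ0] = [5, 9]
r2 m[X14→φ6] = [12, 13]
r2 m[X4→φ3] = [1, 1]
r2 m[X12→φ2] = [1, 1]
r2 m[X9→φ0] = [13, 6]
r2 m[X9→φ1] = [10, 15]
r2 m[X15→φ1] = [176, 180]
r2 m[X15→φ2] = [220, 180]
r2 m[X15→φ3] = [880, 162]
r2 m[X15→φ4] = [160, 810]
r2 m[X5→φ4] = [6, 8]
r2 m[X5→φ5] = [5, 8]
r3 m[φ0→X14] = [93, 127]
r3 m[φ0→X9] = [78, 99]
r3 m[φ1→X9] = [2320, 1060]
r3 m[φ1→X15] = [125, 95]
r3 m[φ2→X12] = [840, 2540]
r3 m[φ2→X15] = [8, 9]
r3 m[φ3→X4] = [1852, 1528]
r3 m[φ3→X15] = [2, 10]
r3 m[φ4→X15] = [80, 14]
r3 m[φ4→X5] = [1450, 1930]
r3 m[φ5→X5] = [6, 8]
r3 m[φ6→X14] = [5, 9]
r3 m[X14→φ0] = [5, 9]
r3 m[X14→φ6] = [12, 13]
r3 m[X4→φ3] = [1, 1]
r3 m[X12→φ2] = [1, 1]
r3 m[X9→φ0] = [13, 6]
r3 m[X9→φ1] = [10, 15]
r3 m[X15→φ1] = [176, 180]
r3 m[X15→φ2] = [220, 180]
r3 m[X15→φ3] = [880, 162]
r3 m[X15→φ4] = [160, 810]
r3 m[X5→φ4] = [6, 8]
r3 m[X5→φ5] = [5, 8]
r4 m[φ0→X14] = [93, 127]
r4 m[φ0→X9] = [78, 99]
r4 m[φ1→X9] = [2320, 1060]
r4 m[φ1→X15] = [125, 95]
r4 m[φ2→X12] = [840, 2540]
r4 m[φ2→X15] = [8, 9]
r4 m[φ3→X4] = [1852, 1528]
r4 m[φ3→X15] = [2, 10]
r4 m[φ4→X15] = [80, 14]
r4 m[φ4→X5] = [1450, 1930]
r4 m[φ5→X5] = [6, 8]
r4 m[φ6→X14] = [5, 9]
r4 m[X14→φ0] = [5, 9]
r4 m[X14→φ6] = [93, 127]
r4 m[X4→φ3] = [1, 1]
r4 m[X12→φ2] = [1, 1]
r4 m[X9→φ0] = [2320, 1060]
r4 m[X9→φ1] = [78, 99]
r4 m[X15→φ1] = [1280, 1260]
r4 m[X15→φ2] = [20000, 13300]
r4 m[X15→φ3] = [80000, 11970]
r4 m[X15→φ4] = [2000, 8550]
r4 m[X5→φ4] = [6, 8]
r4 m[X5→φ5] = [1450, 1930]
r5 m[φ0→X14] = [16500, 22600]
r5 m[φ0→X9] = [78, 99]
r5 m[φ1→X9] = [16480, 7660]
r5 m[φ1→X15] = [885, 723]
r5 m[φ2→X12] = [73300, 206400]
r5 m[φ2→X15] = [8, 9]
r5 m[φ3→X4] = [151820, 127880]
r5 m[φ3→X15] = [2, 10]
r5 m[φ4→X15] = [80, 14]
r5 m[φ4→X5] = [16550, 22550]
r5 m[φ5→X5] = [6, 8]
r5 m[φ6→X14] = [5, 9]
r5 m[X14→φ0] = [5, 9]
r5 m[X14→φ6] = [93, 127]
r5 m[X4→φ3] = [1, 1]
r5 m[X12→φ2] = [1, 1]
r5 m[X9→φ0] = [2320, 1060]
r5 m[X9→φ1] = [78, 99]
r5 m[X15→φ1] = [1280, 1260]
r5 m[X15→φ2] = [20000, 13300]
r5 m[X15→φ3] = [80000, 11970]
r5 m[X15→φ4] = [2000, 8550]
r5 m[X5→φ4] = [6, 8]
r5 m[X5→φ5] = [1450, 1930]
r6 m[φ0→X14] = [16500, 22600]
r6 m[φ0→X9] = [78, 99]
r6 m[φ1→X9] = [16480, 7660]
r6 m[φ1→X15] = [885, 723]
r6 m[φ2→X12] = [73300, 206400]
r6 m[φ2→X15] = [8, 9]
r6 m[φ3→X4] = [151820, 127880]
r6 m[φ3→X15] = [2, 10]
r6 m[φ4→X15] = [80, 14]
r6 m[φ4→X5] = [16550, 22550]
r6 m[φ5→X5] = [6, 8]
r6 m[φ6→X14] = [5, 9]
r6 m[X14→φ0] = [5, 9]
r6 m[X14→φ6] = [16500, 22600]
r6 m[X4→φ3] = [1, 1]
r6 m[X12→φ2] = [1, 1]
r6 m[X9→φ0] = [16480, 7660]
r6 m[X9→φ1] = [78, 99]
r6 m[X15→φ1] = [1280, 1260]
r6 m[X15→φ2] = [141600, 101220]
r6 m[X15→φ3] = [566400, 91098]
r6 m[X15→φ4] = [14160, 65070]
r6 m[X5→φ4] = [6, 8]
r6 m[X5→φ5] = [16550, 22550]
r7 m[φ0→X14] = [118380, 161320]
r7 m[φ0→X9] = [78, 99]
r7 m[φ1→X9] = [16480, 7660]
r7 m[φ1→X15] = [885, 723]
r7 m[φ2→X12] = [526020, 1517760]
r7 m[φ2→X15] = [8, 9]
r7 m[φ3→X4] = [1112988, 930792]
r7 m[φ3→X15] = [2, 10]
r7 m[φ4→X15] = [80, 14]
r7 m[φ4→X5] = [121710, 164190]
r7 m[φ5→X5] = [6, 8]
r7 m[φ6→X14] = [5, 9]
r7 m[X14→φ0] = [5, 9]
r7 m[X14→φ6] = [16500, 22600]
r7 m[X4→φ3] = [1, 1]
r7 m[X12→φ2] = [1, 1]
r7 m[X9→φ0] = [16480, 7660]
r7 m[X9→φ1] = [78, 99]
r7 m[X15→φ1] = [1280, 1260]
r7 m[X15→φ2] = [141600, 101220]
r7 m[X15→φ3] = [566400, 91098]
r7 m[X15→φ4] = [14160, 65070]
r7 m[X5→φ4] = [6, 8]
r7 m[X5→φ5] = [16550, 22550]
r8 m[φ0→X14] = [118380, 161320]
r8 m[φ0→X9] = [78, 99]
r8 m[φ1→X9] = [16480, 7660]
r8 m[φ1→X15] = [885, 723]
r8 m[φ2→X12] = [526020, 1517760]
r8 m[φ2→X15] = [8, 9]
r8 m[φ3→X4] = [1112988, 930792]
r8 m[φ3→X15] = [2, 10]
r8 m[φ4→X15] = [80, 14]
r8 m[φ4→X5] = [121710, 164190]
r8 m[φ5→X5] = [6, 8]
r8 m[φ6→X14] = [5, 9]
r8 m[X14→φ0] = [5, 9]
r8 m[X14→φ6] = [118380, 161320]
r8 m[X4→φ3] = [1, 1]
r8 m[X12→φ2] = [1, 1]
r8 m[X9→φ0] = [16480, 7660]
r8 m[X9→φ1] = [78, 99]
r8 m[X15→φ1] = [1280, 1260]
r8 m[X15→φ2] = [141600, 101220]
r8 m[X15→φ3] = [566400, 91098]
r8 m[X15→φ4] = [14160, 65070]
r8 m[X5→φ4] = [6, 8]
r8 m[X5→φ5] = [121710, 164190]
r9 m[φ0→X14] = [118380, 161320]
r9 m[φ0→X9] = [78, 99]
r9 m[φ1→X9] = [16480, 7660]
r9 m[φ1→X15] = [885, 723]
r9 m[φ2→X12] = [526020, 1517760]
r9 m[φ2→X15] = [8, 9]
r9 m[φ3→X4] = [1112988, 930792]
r9 m[φ3→X15] = [2, 10]
r9 m[φ4→X15] = [80, 14]
r9 m[φ4→X5] = [121710, 164190]
r9 m[φ5→X5] = [6, 8]
r9 m[φ6→X14] = [5, 9]
r9 m[X14→φ0] = [5, 9]
r9 m[X14→φ6] = [118380, 161320]
r9 m[X4→φ3] = [1, 1]
r9 m[X12→φ2] = [1, 1]
r9 m[X9→φ0] = [16480, 7660]
r9 m[X9→φ1] = [78, 99]
r9 m[X15→φ1] = [1280, 1260]
r9 m[X15→φ2] = [141600, 101220]
r9 m[X15→φ3] = [566400, 91098]
r9 m[X15→φ4] = [14160, 65070]
r9 m[X5→φ4] = [6, 8]
r9 m[X5→φ5] = [121710, 164190]
fixed point reached at round 9
b[X14] = ⊗ incoming = [591900, 1451880]

b[X14] = [591900, 1451880]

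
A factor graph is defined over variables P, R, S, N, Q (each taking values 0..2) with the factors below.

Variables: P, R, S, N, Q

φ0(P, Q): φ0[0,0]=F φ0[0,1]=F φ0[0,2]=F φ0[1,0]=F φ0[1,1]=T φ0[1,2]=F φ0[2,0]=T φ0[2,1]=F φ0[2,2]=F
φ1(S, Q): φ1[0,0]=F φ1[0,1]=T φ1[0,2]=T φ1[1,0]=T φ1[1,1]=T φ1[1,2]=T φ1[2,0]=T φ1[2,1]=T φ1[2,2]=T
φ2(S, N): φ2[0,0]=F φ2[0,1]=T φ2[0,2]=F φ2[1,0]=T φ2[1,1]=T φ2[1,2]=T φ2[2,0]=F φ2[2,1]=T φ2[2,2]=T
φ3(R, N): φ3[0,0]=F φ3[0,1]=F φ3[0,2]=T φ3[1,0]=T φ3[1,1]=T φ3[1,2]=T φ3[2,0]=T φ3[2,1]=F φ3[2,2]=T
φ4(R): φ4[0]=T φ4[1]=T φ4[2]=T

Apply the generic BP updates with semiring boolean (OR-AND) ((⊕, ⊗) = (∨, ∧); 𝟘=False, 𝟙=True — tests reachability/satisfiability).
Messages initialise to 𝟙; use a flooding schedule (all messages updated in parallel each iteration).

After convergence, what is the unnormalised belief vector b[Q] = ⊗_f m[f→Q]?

b[Q] = [T, T, F]

init: all messages = 𝟙 over 3 values
r1 m[φ0→P] = [F, T, T]
r1 m[φ0→Q] = [T, T, F]
r1 m[φ1→S] = [T, T, T]
r1 m[φ1→Q] = [T, T, T]
r1 m[φ2→S] = [T, T, T]
r1 m[φ2→N] = [T, T, T]
r1 m[φ3→R] = [T, T, T]
r1 m[φ3→N] = [T, T, T]
r1 m[φ4→R] = [T, T, T]
r1 m[P→φ0] = [T, T, T]
r1 m[R→φ3] = [T, T, T]
r1 m[R→φ4] = [T, T, T]
r1 m[S→φ1] = [T, T, T]
r1 m[S→φ2] = [T, T, T]
r1 m[N→φ2] = [T, T, T]
r1 m[N→φ3] = [T, T, T]
r1 m[Q→φ0] = [T, T, T]
r1 m[Q→φ1] = [T, T, T]
r2 m[φ0→P] = [F, T, T]
r2 m[φ0→Q] = [T, T, F]
r2 m[φ1→S] = [T, T, T]
r2 m[φ1→Q] = [T, T, T]
r2 m[φ2→S] = [T, T, T]
r2 m[φ2→N] = [T, T, T]
r2 m[φ3→R] = [T, T, T]
r2 m[φ3→N] = [T, T, T]
r2 m[φ4→R] = [T, T, T]
r2 m[P→φ0] = [T, T, T]
r2 m[R→φ3] = [T, T, T]
r2 m[R→φ4] = [T, T, T]
r2 m[S→φ1] = [T, T, T]
r2 m[S→φ2] = [T, T, T]
r2 m[N→φ2] = [T, T, T]
r2 m[N→φ3] = [T, T, T]
r2 m[Q→φ0] = [T, T, T]
r2 m[Q→φ1] = [T, T, F]
r3 m[φ0→P] = [F, T, T]
r3 m[φ0→Q] = [T, T, F]
r3 m[φ1→S] = [T, T, T]
r3 m[φ1→Q] = [T, T, T]
r3 m[φ2→S] = [T, T, T]
r3 m[φ2→N] = [T, T, T]
r3 m[φ3→R] = [T, T, T]
r3 m[φ3→N] = [T, T, T]
r3 m[φ4→R] = [T, T, T]
r3 m[P→φ0] = [T, T, T]
r3 m[R→φ3] = [T, T, T]
r3 m[R→φ4] = [T, T, T]
r3 m[S→φ1] = [T, T, T]
r3 m[S→φ2] = [T, T, T]
r3 m[N→φ2] = [T, T, T]
r3 m[N→φ3] = [T, T, T]
r3 m[Q→φ0] = [T, T, T]
r3 m[Q→φ1] = [T, T, F]
fixed point reached at round 3
b[Q] = ⊗ incoming = [T, T, F]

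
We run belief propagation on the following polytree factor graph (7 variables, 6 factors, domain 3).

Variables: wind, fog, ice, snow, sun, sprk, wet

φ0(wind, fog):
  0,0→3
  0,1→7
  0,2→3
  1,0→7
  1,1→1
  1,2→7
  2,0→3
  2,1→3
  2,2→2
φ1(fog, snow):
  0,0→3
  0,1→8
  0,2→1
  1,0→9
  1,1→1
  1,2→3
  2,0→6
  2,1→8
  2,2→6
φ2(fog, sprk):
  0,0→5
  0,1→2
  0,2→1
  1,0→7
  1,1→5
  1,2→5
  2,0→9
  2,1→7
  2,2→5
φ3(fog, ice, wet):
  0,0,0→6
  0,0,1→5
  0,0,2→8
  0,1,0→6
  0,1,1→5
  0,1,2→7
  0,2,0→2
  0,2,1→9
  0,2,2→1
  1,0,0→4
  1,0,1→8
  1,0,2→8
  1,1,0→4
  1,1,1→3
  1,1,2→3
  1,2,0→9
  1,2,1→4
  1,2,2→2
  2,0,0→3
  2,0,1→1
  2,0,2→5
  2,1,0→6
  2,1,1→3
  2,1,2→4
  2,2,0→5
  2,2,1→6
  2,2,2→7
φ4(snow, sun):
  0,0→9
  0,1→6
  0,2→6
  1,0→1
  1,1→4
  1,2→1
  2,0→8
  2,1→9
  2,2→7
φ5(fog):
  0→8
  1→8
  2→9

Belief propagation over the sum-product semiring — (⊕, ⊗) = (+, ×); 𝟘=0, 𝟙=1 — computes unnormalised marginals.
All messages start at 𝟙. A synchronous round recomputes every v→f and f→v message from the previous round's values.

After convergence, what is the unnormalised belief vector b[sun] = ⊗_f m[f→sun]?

b[sun] = [18868144, 19195352, 14263584]

init: all messages = 𝟙 over 3 values
r1 m[φ0→wind] = [13, 15, 8]
r1 m[φ0→fog] = [13, 11, 12]
r1 m[φ1→fog] = [12, 13, 20]
r1 m[φ1→snow] = [18, 17, 10]
r1 m[φ2→fog] = [8, 17, 21]
r1 m[φ2→sprk] = [21, 14, 11]
r1 m[φ3→fog] = [49, 45, 40]
r1 m[φ3→ice] = [48, 41, 45]
r1 m[φ3→wet] = [45, 44, 45]
r1 m[φ4→snow] = [21, 6, 24]
r1 m[φ4→sun] = [18, 19, 14]
r1 m[φ5→fog] = [8, 8, 9]
r1 m[wind→φ0] = [1, 1, 1]
r1 m[fog→φ0] = [1, 1, 1]
r1 m[fog→φ1] = [1, 1, 1]
r1 m[fog→φ2] = [1, 1, 1]
r1 m[fog→φ3] = [1, 1, 1]
r1 m[fog→φ5] = [1, 1, 1]
r1 m[ice→φ3] = [1, 1, 1]
r1 m[snow→φ1] = [1, 1, 1]
r1 m[snow→φ4] = [1, 1, 1]
r1 m[sun→φ4] = [1, 1, 1]
r1 m[sprk→φ2] = [1, 1, 1]
r1 m[wet→φ3] = [1, 1, 1]
r2 m[φ0→wind] = [13, 15, 8]
r2 m[φ0→fog] = [13, 11, 12]
r2 m[φ1→fog] = [12, 13, 20]
r2 m[φ1→snow] = [18, 17, 10]
r2 m[φ2→fog] = [8, 17, 21]
r2 m[φ2→sprk] = [21, 14, 11]
r2 m[φ3→fog] = [49, 45, 40]
r2 m[φ3→ice] = [48, 41, 45]
r2 m[φ3→wet] = [45, 44, 45]
r2 m[φ4→snow] = [21, 6, 24]
r2 m[φ4→sun] = [18, 19, 14]
r2 m[φ5→fog] = [8, 8, 9]
r2 m[wind→φ0] = [1, 1, 1]
r2 m[fog→φ0] = [37632, 79560, 151200]
r2 m[fog→φ1] = [40768, 67320, 90720]
r2 m[fog→φ2] = [61152, 51480, 86400]
r2 m[fog→φ3] = [9984, 19448, 45360]
r2 m[fog→φ5] = [61152, 109395, 201600]
r2 m[ice→φ3] = [1, 1, 1]
r2 m[snow→φ1] = [21, 6, 24]
r2 m[snow→φ4] = [18, 17, 10]
r2 m[sun→φ4] = [1, 1, 1]
r2 m[sprk→φ2] = [1, 1, 1]
r2 m[wet→φ3] = [1, 1, 1]
r3 m[φ0→wind] = [1123416, 1401384, 653976]
r3 m[φ0→fog] = [13, 11, 12]
r3 m[φ1→fog] = [135, 267, 318]
r3 m[φ1→snow] = [1272504, 1119224, 787048]
r3 m[φ2→fog] = [8, 17, 21]
r3 m[φ2→sprk] = [1443720, 984504, 750552]
r3 m[φ3→fog] = [49, 45, 40]
r3 m[φ3→ice] = [986896, 963872, 1228008]
r3 m[φ3→wet] = [1105432, 935016, 1138328]
r3 m[φ4→snow] = [21, 6, 24]
r3 m[φ4→sun] = [259, 266, 195]
r3 m[φ5→fog] = [8, 8, 9]
r3 m[wind→φ0] = [1, 1, 1]
r3 m[fog→φ0] = [37632, 79560, 151200]
r3 m[fog→φ1] = [40768, 67320, 90720]
r3 m[fog→φ2] = [61152, 51480, 86400]
r3 m[fog→φ3] = [9984, 19448, 45360]
r3 m[fog→φ5] = [61152, 109395, 201600]
r3 m[ice→φ3] = [1, 1, 1]
r3 m[snow→φ1] = [21, 6, 24]
r3 m[snow→φ4] = [18, 17, 10]
r3 m[sun→φ4] = [1, 1, 1]
r3 m[sprk→φ2] = [1, 1, 1]
r3 m[wet→φ3] = [1, 1, 1]
r4 m[φ0→wind] = [1123416, 1401384, 653976]
r4 m[φ0→fog] = [13, 11, 12]
r4 m[φ1→fog] = [135, 267, 318]
r4 m[φ1→snow] = [1272504, 1119224, 787048]
r4 m[φ2→fog] = [8, 17, 21]
r4 m[φ2→sprk] = [1443720, 984504, 750552]
r4 m[φ3→fog] = [49, 45, 40]
r4 m[φ3→ice] = [986896, 963872, 1228008]
r4 m[φ3→wet] = [1105432, 935016, 1138328]
r4 m[φ4→snow] = [21, 6, 24]
r4 m[φ4→sun] = [259, 266, 195]
r4 m[φ5→fog] = [8, 8, 9]
r4 m[wind→φ0] = [1, 1, 1]
r4 m[fog→φ0] = [423360, 1634040, 2404080]
r4 m[fog→φ1] = [40768, 67320, 90720]
r4 m[fog→φ2] = [687960, 1057320, 1373760]
r4 m[fog→φ3] = [112320, 399432, 721224]
r4 m[fog→φ5] = [687960, 2246805, 3205440]
r4 m[ice→φ3] = [1, 1, 1]
r4 m[snow→φ1] = [21, 6, 24]
r4 m[snow→φ4] = [1272504, 1119224, 787048]
r4 m[sun→φ4] = [1, 1, 1]
r4 m[sprk→φ2] = [1, 1, 1]
r4 m[wet→φ3] = [1, 1, 1]
r5 m[φ0→wind] = [19920600, 21426120, 10980360]
r5 m[φ0→fog] = [13, 11, 12]
r5 m[φ1→fog] = [135, 267, 318]
r5 m[φ1→snow] = [1272504, 1119224, 787048]
r5 m[φ2→fog] = [8, 17, 21]
r5 m[φ2→sprk] = [23204880, 16278840, 12843360]
r5 m[φ3→fog] = [49, 45, 40]
r5 m[φ3→ice] = [16613736, 15391992, 20321352]
r5 m[φ3→wet] = [18459960, 15337800, 18529320]
r5 m[φ4→snow] = [21, 6, 24]
r5 m[φ4→sun] = [18868144, 19195352, 14263584]
r5 m[φ5→fog] = [8, 8, 9]
r5 m[wind→φ0] = [1, 1, 1]
r5 m[fog→φ0] = [423360, 1634040, 2404080]
r5 m[fog→φ1] = [40768, 67320, 90720]
r5 m[fog→φ2] = [687960, 1057320, 1373760]
r5 m[fog→φ3] = [112320, 399432, 721224]
r5 m[fog→φ5] = [687960, 2246805, 3205440]
r5 m[ice→φ3] = [1, 1, 1]
r5 m[snow→φ1] = [21, 6, 24]
r5 m[snow→φ4] = [1272504, 1119224, 787048]
r5 m[sun→φ4] = [1, 1, 1]
r5 m[sprk→φ2] = [1, 1, 1]
r5 m[wet→φ3] = [1, 1, 1]
r6 m[φ0→wind] = [19920600, 21426120, 10980360]
r6 m[φ0→fog] = [13, 11, 12]
r6 m[φ1→fog] = [135, 267, 318]
r6 m[φ1→snow] = [1272504, 1119224, 787048]
r6 m[φ2→fog] = [8, 17, 21]
r6 m[φ2→sprk] = [23204880, 16278840, 12843360]
r6 m[φ3→fog] = [49, 45, 40]
r6 m[φ3→ice] = [16613736, 15391992, 20321352]
r6 m[φ3→wet] = [18459960, 15337800, 18529320]
r6 m[φ4→snow] = [21, 6, 24]
r6 m[φ4→sun] = [18868144, 19195352, 14263584]
r6 m[φ5→fog] = [8, 8, 9]
r6 m[wind→φ0] = [1, 1, 1]
r6 m[fog→φ0] = [423360, 1634040, 2404080]
r6 m[fog→φ1] = [40768, 67320, 90720]
r6 m[fog→φ2] = [687960, 1057320, 1373760]
r6 m[fog→φ3] = [112320, 399432, 721224]
r6 m[fog→φ5] = [687960, 2246805, 3205440]
r6 m[ice→φ3] = [1, 1, 1]
r6 m[snow→φ1] = [21, 6, 24]
r6 m[snow→φ4] = [1272504, 1119224, 787048]
r6 m[sun→φ4] = [1, 1, 1]
r6 m[sprk→φ2] = [1, 1, 1]
r6 m[wet→φ3] = [1, 1, 1]
fixed point reached at round 6
b[sun] = ⊗ incoming = [18868144, 19195352, 14263584]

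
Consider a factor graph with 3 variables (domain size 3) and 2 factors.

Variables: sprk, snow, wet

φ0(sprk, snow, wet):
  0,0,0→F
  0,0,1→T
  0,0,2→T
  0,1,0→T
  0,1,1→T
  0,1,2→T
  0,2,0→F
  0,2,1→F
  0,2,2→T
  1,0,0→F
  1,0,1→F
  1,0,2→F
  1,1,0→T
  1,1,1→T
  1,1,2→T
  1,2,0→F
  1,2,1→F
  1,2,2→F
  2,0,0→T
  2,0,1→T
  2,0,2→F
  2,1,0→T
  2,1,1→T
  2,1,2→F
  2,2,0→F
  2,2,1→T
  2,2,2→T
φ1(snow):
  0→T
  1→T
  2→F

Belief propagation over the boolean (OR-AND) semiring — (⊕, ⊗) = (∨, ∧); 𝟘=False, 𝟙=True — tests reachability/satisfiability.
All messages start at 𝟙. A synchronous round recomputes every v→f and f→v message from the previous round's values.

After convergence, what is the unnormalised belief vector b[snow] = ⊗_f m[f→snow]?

b[snow] = [T, T, F]

init: all messages = 𝟙 over 3 values
r1 m[φ0→sprk] = [T, T, T]
r1 m[φ0→snow] = [T, T, T]
r1 m[φ0→wet] = [T, T, T]
r1 m[φ1→snow] = [T, T, F]
r1 m[sprk→φ0] = [T, T, T]
r1 m[snow→φ0] = [T, T, T]
r1 m[snow→φ1] = [T, T, T]
r1 m[wet→φ0] = [T, T, T]
r2 m[φ0→sprk] = [T, T, T]
r2 m[φ0→snow] = [T, T, T]
r2 m[φ0→wet] = [T, T, T]
r2 m[φ1→snow] = [T, T, F]
r2 m[sprk→φ0] = [T, T, T]
r2 m[snow→φ0] = [T, T, F]
r2 m[snow→φ1] = [T, T, T]
r2 m[wet→φ0] = [T, T, T]
r3 m[φ0→sprk] = [T, T, T]
r3 m[φ0→snow] = [T, T, T]
r3 m[φ0→wet] = [T, T, T]
r3 m[φ1→snow] = [T, T, F]
r3 m[sprk→φ0] = [T, T, T]
r3 m[snow→φ0] = [T, T, F]
r3 m[snow→φ1] = [T, T, T]
r3 m[wet→φ0] = [T, T, T]
fixed point reached at round 3
b[snow] = ⊗ incoming = [T, T, F]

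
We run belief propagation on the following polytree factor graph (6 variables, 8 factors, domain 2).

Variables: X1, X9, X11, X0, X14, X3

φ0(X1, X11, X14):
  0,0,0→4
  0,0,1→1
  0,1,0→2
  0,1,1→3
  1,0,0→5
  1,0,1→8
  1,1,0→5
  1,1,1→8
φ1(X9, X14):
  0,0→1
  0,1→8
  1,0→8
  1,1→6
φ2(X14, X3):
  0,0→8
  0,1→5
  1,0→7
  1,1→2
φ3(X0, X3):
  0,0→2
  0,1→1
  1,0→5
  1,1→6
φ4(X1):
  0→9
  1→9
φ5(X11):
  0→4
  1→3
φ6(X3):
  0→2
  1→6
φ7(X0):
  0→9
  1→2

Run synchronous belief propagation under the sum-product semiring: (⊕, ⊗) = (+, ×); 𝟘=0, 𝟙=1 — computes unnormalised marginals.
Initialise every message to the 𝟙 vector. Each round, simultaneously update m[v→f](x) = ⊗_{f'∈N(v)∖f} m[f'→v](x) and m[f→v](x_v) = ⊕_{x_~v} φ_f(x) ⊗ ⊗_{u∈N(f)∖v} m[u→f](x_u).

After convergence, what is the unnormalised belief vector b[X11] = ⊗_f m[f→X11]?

b[X11] = [6064632, 4511430]

init: all messages = 𝟙 over 2 values
r1 m[φ0→X1] = [10, 26]
r1 m[φ0→X11] = [18, 18]
r1 m[φ0→X14] = [16, 20]
r1 m[φ1→X9] = [9, 14]
r1 m[φ1→X14] = [9, 14]
r1 m[φ2→X14] = [13, 9]
r1 m[φ2→X3] = [15, 7]
r1 m[φ3→X0] = [3, 11]
r1 m[φ3→X3] = [7, 7]
r1 m[φ4→X1] = [9, 9]
r1 m[φ5→X11] = [4, 3]
r1 m[φ6→X3] = [2, 6]
r1 m[φ7→X0] = [9, 2]
r1 m[X1→φ0] = [1, 1]
r1 m[X1→φ4] = [1, 1]
r1 m[X9→φ1] = [1, 1]
r1 m[X11→φ0] = [1, 1]
r1 m[X11→φ5] = [1, 1]
r1 m[X0→φ3] = [1, 1]
r1 m[X0→φ7] = [1, 1]
r1 m[X14→φ0] = [1, 1]
r1 m[X14→φ1] = [1, 1]
r1 m[X14→φ2] = [1, 1]
r1 m[X3→φ2] = [1, 1]
r1 m[X3→φ3] = [1, 1]
r1 m[X3→φ6] = [1, 1]
r2 m[φ0→X1] = [10, 26]
r2 m[φ0→X11] = [18, 18]
r2 m[φ0→X14] = [16, 20]
r2 m[φ1→X9] = [9, 14]
r2 m[φ1→X14] = [9, 14]
r2 m[φ2→X14] = [13, 9]
r2 m[φ2→X3] = [15, 7]
r2 m[φ3→X0] = [3, 11]
r2 m[φ3→X3] = [7, 7]
r2 m[φ4→X1] = [9, 9]
r2 m[φ5→X11] = [4, 3]
r2 m[φ6→X3] = [2, 6]
r2 m[φ7→X0] = [9, 2]
r2 m[X1→φ0] = [9, 9]
r2 m[X1→φ4] = [10, 26]
r2 m[X9→φ1] = [1, 1]
r2 m[X11→φ0] = [4, 3]
r2 m[X11→φ5] = [18, 18]
r2 m[X0→φ3] = [9, 2]
r2 m[X0→φ7] = [3, 11]
r2 m[X14→φ0] = [117, 126]
r2 m[X14→φ1] = [208, 180]
r2 m[X14→φ2] = [144, 280]
r2 m[X3→φ2] = [14, 42]
r2 m[X3→φ3] = [30, 42]
r2 m[X3→φ6] = [105, 49]
r3 m[φ0→X1] = [4212, 11151]
r3 m[φ0→X11] = [19683, 19845]
r3 m[φ0→X14] = [513, 621]
r3 m[φ1→X9] = [1648, 2744]
r3 m[φ1→X14] = [9, 14]
r3 m[φ2→X14] = [322, 182]
r3 m[φ2→X3] = [3112, 1280]
r3 m[φ3→X0] = [102, 402]
r3 m[φ3→X3] = [28, 21]
r3 m[φ4→X1] = [9, 9]
r3 m[φ5→X11] = [4, 3]
r3 m[φ6→X3] = [2, 6]
r3 m[φ7→X0] = [9, 2]
r3 m[X1→φ0] = [9, 9]
r3 m[X1→φ4] = [10, 26]
r3 m[X9→φ1] = [1, 1]
r3 m[X11→φ0] = [4, 3]
r3 m[X11→φ5] = [18, 18]
r3 m[X0→φ3] = [9, 2]
r3 m[X0→φ7] = [3, 11]
r3 m[X14→φ0] = [117, 126]
r3 m[X14→φ1] = [208, 180]
r3 m[X14→φ2] = [144, 280]
r3 m[X3→φ2] = [14, 42]
r3 m[X3→φ3] = [30, 42]
r3 m[X3→φ6] = [105, 49]
r4 m[φ0→X1] = [4212, 11151]
r4 m[φ0→X11] = [19683, 19845]
r4 m[φ0→X14] = [513, 621]
r4 m[φ1→X9] = [1648, 2744]
r4 m[φ1→X14] = [9, 14]
r4 m[φ2→X14] = [322, 182]
r4 m[φ2→X3] = [3112, 1280]
r4 m[φ3→X0] = [102, 402]
r4 m[φ3→X3] = [28, 21]
r4 m[φ4→X1] = [9, 9]
r4 m[φ5→X11] = [4, 3]
r4 m[φ6→X3] = [2, 6]
r4 m[φ7→X0] = [9, 2]
r4 m[X1→φ0] = [9, 9]
r4 m[X1→φ4] = [4212, 11151]
r4 m[X9→φ1] = [1, 1]
r4 m[X11→φ0] = [4, 3]
r4 m[X11→φ5] = [19683, 19845]
r4 m[X0→φ3] = [9, 2]
r4 m[X0→φ7] = [102, 402]
r4 m[X14→φ0] = [2898, 2548]
r4 m[X14→φ1] = [165186, 113022]
r4 m[X14→φ2] = [4617, 8694]
r4 m[X3→φ2] = [56, 126]
r4 m[X3→φ3] = [6224, 7680]
r4 m[X3→φ6] = [87136, 26880]
r5 m[φ0→X1] = [96880, 244118]
r5 m[φ0→X11] = [441126, 434826]
r5 m[φ0→X14] = [513, 621]
r5 m[φ1→X9] = [1069362, 1999620]
r5 m[φ1→X14] = [9, 14]
r5 m[φ2→X14] = [1078, 644]
r5 m[φ2→X3] = [97794, 40473]
r5 m[φ3→X0] = [20128, 77200]
r5 m[φ3→X3] = [28, 21]
r5 m[φ4→X1] = [9, 9]
r5 m[φ5→X11] = [4, 3]
r5 m[φ6→X3] = [2, 6]
r5 m[φ7→X0] = [9, 2]
r5 m[X1→φ0] = [9, 9]
r5 m[X1→φ4] = [4212, 11151]
r5 m[X9→φ1] = [1, 1]
r5 m[X11→φ0] = [4, 3]
r5 m[X11→φ5] = [19683, 19845]
r5 m[X0→φ3] = [9, 2]
r5 m[X0→φ7] = [102, 402]
r5 m[X14→φ0] = [2898, 2548]
r5 m[X14→φ1] = [165186, 113022]
r5 m[X14→φ2] = [4617, 8694]
r5 m[X3→φ2] = [56, 126]
r5 m[X3→φ3] = [6224, 7680]
r5 m[X3→φ6] = [87136, 26880]
r6 m[φ0→X1] = [96880, 244118]
r6 m[φ0→X11] = [441126, 434826]
r6 m[φ0→X14] = [513, 621]
r6 m[φ1→X9] = [1069362, 1999620]
r6 m[φ1→X14] = [9, 14]
r6 m[φ2→X14] = [1078, 644]
r6 m[φ2→X3] = [97794, 40473]
r6 m[φ3→X0] = [20128, 77200]
r6 m[φ3→X3] = [28, 21]
r6 m[φ4→X1] = [9, 9]
r6 m[φ5→X11] = [4, 3]
r6 m[φ6→X3] = [2, 6]
r6 m[φ7→X0] = [9, 2]
r6 m[X1→φ0] = [9, 9]
r6 m[X1→φ4] = [96880, 244118]
r6 m[X9→φ1] = [1, 1]
r6 m[X11→φ0] = [4, 3]
r6 m[X11→φ5] = [441126, 434826]
r6 m[X0→φ3] = [9, 2]
r6 m[X0→φ7] = [20128, 77200]
r6 m[X14→φ0] = [9702, 9016]
r6 m[X14→φ1] = [553014, 399924]
r6 m[X14→φ2] = [4617, 8694]
r6 m[X3→φ2] = [56, 126]
r6 m[X3→φ3] = [195588, 242838]
r6 m[X3→φ6] = [2738232, 849933]
r7 m[φ0→X1] = [330652, 844466]
r7 m[φ0→X11] = [1516158, 1503810]
r7 m[φ0→X14] = [513, 621]
r7 m[φ1→X9] = [3752406, 6823656]
r7 m[φ1→X14] = [9, 14]
r7 m[φ2→X14] = [1078, 644]
r7 m[φ2→X3] = [97794, 40473]
r7 m[φ3→X0] = [634014, 2434968]
r7 m[φ3→X3] = [28, 21]
r7 m[φ4→X1] = [9, 9]
r7 m[φ5→X11] = [4, 3]
r7 m[φ6→X3] = [2, 6]
r7 m[φ7→X0] = [9, 2]
r7 m[X1→φ0] = [9, 9]
r7 m[X1→φ4] = [96880, 244118]
r7 m[X9→φ1] = [1, 1]
r7 m[X11→φ0] = [4, 3]
r7 m[X11→φ5] = [441126, 434826]
r7 m[X0→φ3] = [9, 2]
r7 m[X0→φ7] = [20128, 77200]
r7 m[X14→φ0] = [9702, 9016]
r7 m[X14→φ1] = [553014, 399924]
r7 m[X14→φ2] = [4617, 8694]
r7 m[X3→φ2] = [56, 126]
r7 m[X3→φ3] = [195588, 242838]
r7 m[X3→φ6] = [2738232, 849933]
r8 m[φ0→X1] = [330652, 844466]
r8 m[φ0→X11] = [1516158, 1503810]
r8 m[φ0→X14] = [513, 621]
r8 m[φ1→X9] = [3752406, 6823656]
r8 m[φ1→X14] = [9, 14]
r8 m[φ2→X14] = [1078, 644]
r8 m[φ2→X3] = [97794, 40473]
r8 m[φ3→X0] = [634014, 2434968]
r8 m[φ3→X3] = [28, 21]
r8 m[φ4→X1] = [9, 9]
r8 m[φ5→X11] = [4, 3]
r8 m[φ6→X3] = [2, 6]
r8 m[φ7→X0] = [9, 2]
r8 m[X1→φ0] = [9, 9]
r8 m[X1→φ4] = [330652, 844466]
r8 m[X9→φ1] = [1, 1]
r8 m[X11→φ0] = [4, 3]
r8 m[X11→φ5] = [1516158, 1503810]
r8 m[X0→φ3] = [9, 2]
r8 m[X0→φ7] = [634014, 2434968]
r8 m[X14→φ0] = [9702, 9016]
r8 m[X14→φ1] = [553014, 399924]
r8 m[X14→φ2] = [4617, 8694]
r8 m[X3→φ2] = [56, 126]
r8 m[X3→φ3] = [195588, 242838]
r8 m[X3→φ6] = [2738232, 849933]
r9 m[φ0→X1] = [330652, 844466]
r9 m[φ0→X11] = [1516158, 1503810]
r9 m[φ0→X14] = [513, 621]
r9 m[φ1→X9] = [3752406, 6823656]
r9 m[φ1→X14] = [9, 14]
r9 m[φ2→X14] = [1078, 644]
r9 m[φ2→X3] = [97794, 40473]
r9 m[φ3→X0] = [634014, 2434968]
r9 m[φ3→X3] = [28, 21]
r9 m[φ4→X1] = [9, 9]
r9 m[φ5→X11] = [4, 3]
r9 m[φ6→X3] = [2, 6]
r9 m[φ7→X0] = [9, 2]
r9 m[X1→φ0] = [9, 9]
r9 m[X1→φ4] = [330652, 844466]
r9 m[X9→φ1] = [1, 1]
r9 m[X11→φ0] = [4, 3]
r9 m[X11→φ5] = [1516158, 1503810]
r9 m[X0→φ3] = [9, 2]
r9 m[X0→φ7] = [634014, 2434968]
r9 m[X14→φ0] = [9702, 9016]
r9 m[X14→φ1] = [553014, 399924]
r9 m[X14→φ2] = [4617, 8694]
r9 m[X3→φ2] = [56, 126]
r9 m[X3→φ3] = [195588, 242838]
r9 m[X3→φ6] = [2738232, 849933]
fixed point reached at round 9
b[X11] = ⊗ incoming = [6064632, 4511430]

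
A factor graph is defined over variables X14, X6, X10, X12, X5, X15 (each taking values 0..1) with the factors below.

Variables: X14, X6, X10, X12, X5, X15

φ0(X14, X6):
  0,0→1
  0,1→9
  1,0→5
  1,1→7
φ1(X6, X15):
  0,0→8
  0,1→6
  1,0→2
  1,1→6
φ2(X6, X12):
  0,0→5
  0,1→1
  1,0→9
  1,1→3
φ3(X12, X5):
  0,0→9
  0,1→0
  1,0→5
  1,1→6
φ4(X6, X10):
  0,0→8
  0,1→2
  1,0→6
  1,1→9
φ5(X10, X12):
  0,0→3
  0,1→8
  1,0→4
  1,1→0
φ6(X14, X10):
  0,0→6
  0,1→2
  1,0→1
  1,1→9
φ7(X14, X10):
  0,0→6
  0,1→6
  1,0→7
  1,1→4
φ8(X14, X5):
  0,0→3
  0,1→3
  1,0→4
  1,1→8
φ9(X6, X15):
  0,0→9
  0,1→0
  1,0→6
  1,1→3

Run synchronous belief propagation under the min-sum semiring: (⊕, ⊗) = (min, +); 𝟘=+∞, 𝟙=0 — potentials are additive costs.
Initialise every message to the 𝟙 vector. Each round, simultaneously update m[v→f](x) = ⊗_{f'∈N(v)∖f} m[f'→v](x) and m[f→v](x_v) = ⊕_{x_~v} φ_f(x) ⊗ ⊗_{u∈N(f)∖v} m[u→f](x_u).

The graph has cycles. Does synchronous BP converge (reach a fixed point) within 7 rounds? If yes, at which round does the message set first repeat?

NOT CONVERGED within 7 rounds

init: all messages = 𝟙 over 2 values
r1 m[φ0→X14] = [1, 5]
r1 m[φ0→X6] = [1, 7]
r1 m[φ1→X6] = [6, 2]
r1 m[φ1→X15] = [2, 6]
r1 m[φ2→X6] = [1, 3]
r1 m[φ2→X12] = [5, 1]
r1 m[φ3→X12] = [0, 5]
r1 m[φ3→X5] = [5, 0]
r1 m[φ4→X6] = [2, 6]
r1 m[φ4→X10] = [6, 2]
r1 m[φ5→X10] = [3, 0]
r1 m[φ5→X12] = [3, 0]
r1 m[φ6→X14] = [2, 1]
r1 m[φ6→X10] = [1, 2]
r1 m[φ7→X14] = [6, 4]
r1 m[φ7→X10] = [6, 4]
r1 m[φ8→X14] = [3, 4]
r1 m[φ8→X5] = [3, 3]
r1 m[φ9→X6] = [0, 3]
r1 m[φ9→X15] = [6, 0]
r1 m[X14→φ0] = [0, 0]
r1 m[X14→φ6] = [0, 0]
r1 m[X14→φ7] = [0, 0]
r1 m[X14→φ8] = [0, 0]
r1 m[X6→φ0] = [0, 0]
r1 m[X6→φ1] = [0, 0]
r1 m[X6→φ2] = [0, 0]
r1 m[X6→φ4] = [0, 0]
r1 m[X6→φ9] = [0, 0]
r1 m[X10→φ4] = [0, 0]
r1 m[X10→φ5] = [0, 0]
r1 m[X10→φ6] = [0, 0]
r1 m[X10→φ7] = [0, 0]
r1 m[X12→φ2] = [0, 0]
r1 m[X12→φ3] = [0, 0]
r1 m[X12→φ5] = [0, 0]
r1 m[X5→φ3] = [0, 0]
r1 m[X5→φ8] = [0, 0]
r1 m[X15→φ1] = [0, 0]
r1 m[X15→φ9] = [0, 0]
r2 m[φ0→X14] = [1, 5]
r2 m[φ0→X6] = [1, 7]
r2 m[φ1→X6] = [6, 2]
r2 m[φ1→X15] = [2, 6]
r2 m[φ2→X6] = [1, 3]
r2 m[φ2→X12] = [5, 1]
r2 m[φ3→X12] = [0, 5]
r2 m[φ3→X5] = [5, 0]
r2 m[φ4→X6] = [2, 6]
r2 m[φ4→X10] = [6, 2]
r2 m[φ5→X10] = [3, 0]
r2 m[φ5→X12] = [3, 0]
r2 m[φ6→X14] = [2, 1]
r2 m[φ6→X10] = [1, 2]
r2 m[φ7→X14] = [6, 4]
r2 m[φ7→X10] = [6, 4]
r2 m[φ8→X14] = [3, 4]
r2 m[φ8→X5] = [3, 3]
r2 m[φ9→X6] = [0, 3]
r2 m[φ9→X15] = [6, 0]
r2 m[X14→φ0] = [11, 9]
r2 m[X14→φ6] = [10, 13]
r2 m[X14→φ7] = [6, 10]
r2 m[X14→φ8] = [9, 10]
r2 m[X6→φ0] = [9, 14]
r2 m[X6→φ1] = [4, 19]
r2 m[X6→φ2] = [9, 18]
r2 m[X6→φ4] = [8, 15]
r2 m[X6→φ9] = [10, 18]
r2 m[X10→φ4] = [10, 6]
r2 m[X10→φ5] = [13, 8]
r2 m[X10→φ6] = [15, 6]
r2 m[X10→φ7] = [10, 4]
r2 m[X12→φ2] = [3, 5]
r2 m[X12→φ3] = [8, 1]
r2 m[X12→φ5] = [5, 6]
r2 m[X5→φ3] = [3, 3]
r2 m[X5→φ8] = [5, 0]
r2 m[X15→φ1] = [6, 0]
r2 m[X15→φ9] = [2, 6]
r3 m[φ0→X14] = [10, 14]
r3 m[φ0→X6] = [12, 16]
r3 m[φ1→X6] = [6, 6]
r3 m[φ1→X15] = [12, 10]
r3 m[φ2→X6] = [6, 8]
r3 m[φ2→X12] = [14, 10]
r3 m[φ3→X12] = [3, 8]
r3 m[φ3→X5] = [6, 7]
r3 m[φ4→X6] = [8, 15]
r3 m[φ4→X10] = [16, 10]
r3 m[φ5→X10] = [8, 6]
r3 m[φ5→X12] = [12, 8]
r3 m[φ6→X14] = [8, 15]
r3 m[φ6→X10] = [14, 12]
r3 m[φ7→X14] = [10, 8]
r3 m[φ7→X10] = [12, 12]
r3 m[φ8→X14] = [3, 8]
r3 m[φ8→X5] = [12, 12]
r3 m[φ9→X6] = [6, 8]
r3 m[φ9→X15] = [19, 10]
r3 m[X14→φ0] = [11, 9]
r3 m[X14→φ6] = [10, 13]
r3 m[X14→φ7] = [6, 10]
r3 m[X14→φ8] = [9, 10]
r3 m[X6→φ0] = [9, 14]
r3 m[X6→φ1] = [4, 19]
r3 m[X6→φ2] = [9, 18]
r3 m[X6→φ4] = [8, 15]
r3 m[X6→φ9] = [10, 18]
r3 m[X10→φ4] = [10, 6]
r3 m[X10→φ5] = [13, 8]
r3 m[X10→φ6] = [15, 6]
r3 m[X10→φ7] = [10, 4]
r3 m[X12→φ2] = [3, 5]
r3 m[X12→φ3] = [8, 1]
r3 m[X12→φ5] = [5, 6]
r3 m[X5→φ3] = [3, 3]
r3 m[X5→φ8] = [5, 0]
r3 m[X15→φ1] = [6, 0]
r3 m[X15→φ9] = [2, 6]
r4 m[φ0→X14] = [10, 14]
r4 m[φ0→X6] = [12, 16]
r4 m[φ1→X6] = [6, 6]
r4 m[φ1→X15] = [12, 10]
r4 m[φ2→X6] = [6, 8]
r4 m[φ2→X12] = [14, 10]
r4 m[φ3→X12] = [3, 8]
r4 m[φ3→X5] = [6, 7]
r4 m[φ4→X6] = [8, 15]
r4 m[φ4→X10] = [16, 10]
r4 m[φ5→X10] = [8, 6]
r4 m[φ5→X12] = [12, 8]
r4 m[φ6→X14] = [8, 15]
r4 m[φ6→X10] = [14, 12]
r4 m[φ7→X14] = [10, 8]
r4 m[φ7→X10] = [12, 12]
r4 m[φ8→X14] = [3, 8]
r4 m[φ8→X5] = [12, 12]
r4 m[φ9→X6] = [6, 8]
r4 m[φ9→X15] = [19, 10]
r4 m[X14→φ0] = [21, 31]
r4 m[X14→φ6] = [23, 30]
r4 m[X14→φ7] = [21, 37]
r4 m[X14→φ8] = [28, 37]
r4 m[X6→φ0] = [26, 37]
r4 m[X6→φ1] = [32, 47]
r4 m[X6→φ2] = [32, 45]
r4 m[X6→φ4] = [30, 38]
r4 m[X6→φ9] = [32, 45]
r4 m[X10→φ4] = [34, 30]
r4 m[X10→φ5] = [42, 34]
r4 m[X10→φ6] = [36, 28]
r4 m[X10→φ7] = [38, 28]
r4 m[X12→φ2] = [15, 16]
r4 m[X12→φ3] = [26, 18]
r4 m[X12→φ5] = [17, 18]
r4 m[X5→φ3] = [12, 12]
r4 m[X5→φ8] = [6, 7]
r4 m[X15→φ1] = [19, 10]
r4 m[X15→φ9] = [12, 10]
r5 m[φ0→X14] = [27, 31]
r5 m[φ0→X6] = [22, 30]
r5 m[φ1→X6] = [16, 16]
r5 m[φ1→X15] = [40, 38]
r5 m[φ2→X6] = [17, 19]
r5 m[φ2→X12] = [37, 33]
r5 m[φ3→X12] = [12, 17]
r5 m[φ3→X5] = [23, 24]
r5 m[φ4→X6] = [32, 39]
r5 m[φ4→X10] = [38, 32]
r5 m[φ5→X10] = [20, 18]
r5 m[φ5→X12] = [38, 34]
r5 m[φ6→X14] = [30, 37]
r5 m[φ6→X10] = [29, 25]
r5 m[φ7→X14] = [34, 32]
r5 m[φ7→X10] = [27, 27]
r5 m[φ8→X14] = [9, 10]
r5 m[φ8→X5] = [31, 31]
r5 m[φ9→X6] = [10, 13]
r5 m[φ9→X15] = [41, 32]
r5 m[X14→φ0] = [21, 31]
r5 m[X14→φ6] = [23, 30]
r5 m[X14→φ7] = [21, 37]
r5 m[X14→φ8] = [28, 37]
r5 m[X6→φ0] = [26, 37]
r5 m[X6→φ1] = [32, 47]
r5 m[X6→φ2] = [32, 45]
r5 m[X6→φ4] = [30, 38]
r5 m[X6→φ9] = [32, 45]
r5 m[X10→φ4] = [34, 30]
r5 m[X10→φ5] = [42, 34]
r5 m[X10→φ6] = [36, 28]
r5 m[X10→φ7] = [38, 28]
r5 m[X12→φ2] = [15, 16]
r5 m[X12→φ3] = [26, 18]
r5 m[X12→φ5] = [17, 18]
r5 m[X5→φ3] = [12, 12]
r5 m[X5→φ8] = [6, 7]
r5 m[X15→φ1] = [19, 10]
r5 m[X15→φ9] = [12, 10]
r6 m[φ0→X14] = [27, 31]
r6 m[φ0→X6] = [22, 30]
r6 m[φ1→X6] = [16, 16]
r6 m[φ1→X15] = [40, 38]
r6 m[φ2→X6] = [17, 19]
r6 m[φ2→X12] = [37, 33]
r6 m[φ3→X12] = [12, 17]
r6 m[φ3→X5] = [23, 24]
r6 m[φ4→X6] = [32, 39]
r6 m[φ4→X10] = [38, 32]
r6 m[φ5→X10] = [20, 18]
r6 m[φ5→X12] = [38, 34]
r6 m[φ6→X14] = [30, 37]
r6 m[φ6→X10] = [29, 25]
r6 m[φ7→X14] = [34, 32]
r6 m[φ7→X10] = [27, 27]
r6 m[φ8→X14] = [9, 10]
r6 m[φ8→X5] = [31, 31]
r6 m[φ9→X6] = [10, 13]
r6 m[φ9→X15] = [41, 32]
r6 m[X14→φ0] = [73, 79]
r6 m[X14→φ6] = [70, 73]
r6 m[X14→φ7] = [66, 78]
r6 m[X14→φ8] = [91, 100]
r6 m[X6→φ0] = [75, 87]
r6 m[X6→φ1] = [81, 101]
r6 m[X6→φ2] = [80, 98]
r6 m[X6→φ4] = [65, 78]
r6 m[X6→φ9] = [87, 104]
r6 m[X10→φ4] = [76, 70]
r6 m[X10→φ5] = [94, 84]
r6 m[X10→φ6] = [85, 77]
r6 m[X10→φ7] = [87, 75]
r6 m[X12→φ2] = [50, 51]
r6 m[X12→φ3] = [75, 67]
r6 m[X12→φ5] = [49, 50]
r6 m[X5→φ3] = [31, 31]
r6 m[X5→φ8] = [23, 24]
r6 m[X15→φ1] = [41, 32]
r6 m[X15→φ9] = [40, 38]
r7 m[φ0→X14] = [76, 80]
r7 m[φ0→X6] = [74, 82]
r7 m[φ1→X6] = [38, 38]
r7 m[φ1→X15] = [89, 87]
r7 m[φ2→X6] = [52, 54]
r7 m[φ2→X12] = [85, 81]
r7 m[φ3→X12] = [31, 36]
r7 m[φ3→X5] = [72, 73]
r7 m[φ4→X6] = [72, 79]
r7 m[φ4→X10] = [73, 67]
r7 m[φ5→X10] = [52, 50]
r7 m[φ5→X12] = [88, 84]
r7 m[φ6→X14] = [79, 86]
r7 m[φ6→X10] = [74, 72]
r7 m[φ7→X14] = [81, 79]
r7 m[φ7→X10] = [72, 72]
r7 m[φ8→X14] = [26, 27]
r7 m[φ8→X5] = [94, 94]
r7 m[φ9→X6] = [38, 41]
r7 m[φ9→X15] = [96, 87]
r7 m[X14→φ0] = [73, 79]
r7 m[X14→φ6] = [70, 73]
r7 m[X14→φ7] = [66, 78]
r7 m[X14→φ8] = [91, 100]
r7 m[X6→φ0] = [75, 87]
r7 m[X6→φ1] = [81, 101]
r7 m[X6→φ2] = [80, 98]
r7 m[X6→φ4] = [65, 78]
r7 m[X6→φ9] = [87, 104]
r7 m[X10→φ4] = [76, 70]
r7 m[X10→φ5] = [94, 84]
r7 m[X10→φ6] = [85, 77]
r7 m[X10→φ7] = [87, 75]
r7 m[X12→φ2] = [50, 51]
r7 m[X12→φ3] = [75, 67]
r7 m[X12→φ5] = [49, 50]
r7 m[X5→φ3] = [31, 31]
r7 m[X5→φ8] = [23, 24]
r7 m[X15→φ1] = [41, 32]
r7 m[X15→φ9] = [40, 38]
no fixed point within 7 rounds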